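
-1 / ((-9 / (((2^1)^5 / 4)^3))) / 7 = 512 / 63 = 8.13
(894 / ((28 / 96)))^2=460359936 / 49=9395100.73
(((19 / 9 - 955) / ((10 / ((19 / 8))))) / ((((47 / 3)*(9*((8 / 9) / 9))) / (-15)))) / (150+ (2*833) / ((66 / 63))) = 14003 / 99969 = 0.14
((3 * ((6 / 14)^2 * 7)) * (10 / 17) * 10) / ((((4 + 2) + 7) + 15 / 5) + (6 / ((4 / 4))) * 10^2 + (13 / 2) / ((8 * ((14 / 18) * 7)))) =302400 / 8212037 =0.04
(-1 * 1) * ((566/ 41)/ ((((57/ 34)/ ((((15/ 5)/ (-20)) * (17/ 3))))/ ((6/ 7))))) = 163574/ 27265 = 6.00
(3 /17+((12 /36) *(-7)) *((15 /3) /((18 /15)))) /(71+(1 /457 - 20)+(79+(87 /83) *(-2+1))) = -110796451 /1496754324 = -0.07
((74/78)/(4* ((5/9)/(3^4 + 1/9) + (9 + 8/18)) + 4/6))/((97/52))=8103/612943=0.01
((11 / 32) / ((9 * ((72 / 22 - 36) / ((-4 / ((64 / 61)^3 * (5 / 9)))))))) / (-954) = -27464701 / 3601229414400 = -0.00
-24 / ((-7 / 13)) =312 / 7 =44.57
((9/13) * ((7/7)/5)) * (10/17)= 18/221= 0.08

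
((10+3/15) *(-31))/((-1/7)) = 11067/5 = 2213.40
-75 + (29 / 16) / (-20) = -24029 / 320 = -75.09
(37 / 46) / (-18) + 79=65375 / 828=78.96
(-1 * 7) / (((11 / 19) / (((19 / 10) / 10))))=-2527 / 1100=-2.30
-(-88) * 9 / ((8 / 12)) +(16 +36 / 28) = 8437 / 7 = 1205.29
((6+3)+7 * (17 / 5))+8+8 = 244 / 5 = 48.80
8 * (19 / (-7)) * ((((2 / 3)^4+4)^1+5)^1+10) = -236360 / 567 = -416.86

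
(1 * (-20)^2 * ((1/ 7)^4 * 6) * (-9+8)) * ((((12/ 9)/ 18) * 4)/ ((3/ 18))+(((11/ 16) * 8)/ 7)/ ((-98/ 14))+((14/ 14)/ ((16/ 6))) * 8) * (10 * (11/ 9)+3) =-225502000/ 3176523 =-70.99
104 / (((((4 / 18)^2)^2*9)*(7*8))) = 9477 / 112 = 84.62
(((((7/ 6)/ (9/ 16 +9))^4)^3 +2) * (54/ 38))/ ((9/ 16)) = 5.05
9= 9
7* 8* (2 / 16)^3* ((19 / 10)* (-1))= -133 / 640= -0.21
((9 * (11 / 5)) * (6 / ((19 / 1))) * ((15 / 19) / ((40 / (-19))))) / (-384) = 297 / 48640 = 0.01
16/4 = 4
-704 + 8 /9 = -6328 /9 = -703.11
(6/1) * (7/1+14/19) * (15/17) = 13230/323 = 40.96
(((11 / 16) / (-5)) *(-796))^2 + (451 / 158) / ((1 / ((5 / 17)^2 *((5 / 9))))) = 984609314359 / 82191600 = 11979.44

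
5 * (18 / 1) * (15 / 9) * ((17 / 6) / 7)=425 / 7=60.71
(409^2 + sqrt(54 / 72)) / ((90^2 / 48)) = 2 * sqrt(3) / 675 + 669124 / 675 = 991.30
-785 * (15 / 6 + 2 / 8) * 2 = -8635 / 2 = -4317.50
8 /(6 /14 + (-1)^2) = 28 /5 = 5.60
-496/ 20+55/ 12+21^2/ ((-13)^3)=-2691421/ 131820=-20.42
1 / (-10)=-1 / 10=-0.10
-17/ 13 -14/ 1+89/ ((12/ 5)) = 3397/ 156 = 21.78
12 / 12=1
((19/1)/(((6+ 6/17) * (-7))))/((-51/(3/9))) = 19/6804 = 0.00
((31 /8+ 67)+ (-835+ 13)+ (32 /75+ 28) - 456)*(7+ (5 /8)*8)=-707219 /50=-14144.38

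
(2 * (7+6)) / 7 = 26 / 7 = 3.71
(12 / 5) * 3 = 36 / 5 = 7.20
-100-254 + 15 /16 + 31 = -322.06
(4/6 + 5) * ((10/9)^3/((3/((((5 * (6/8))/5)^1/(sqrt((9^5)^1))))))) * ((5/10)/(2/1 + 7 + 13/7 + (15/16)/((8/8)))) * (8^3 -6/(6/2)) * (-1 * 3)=-40460000/78003729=-0.52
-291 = -291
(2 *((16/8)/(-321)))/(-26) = 2/4173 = 0.00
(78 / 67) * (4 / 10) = 156 / 335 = 0.47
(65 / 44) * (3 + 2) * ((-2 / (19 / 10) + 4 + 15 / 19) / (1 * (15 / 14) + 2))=161525 / 17974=8.99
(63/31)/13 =63/403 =0.16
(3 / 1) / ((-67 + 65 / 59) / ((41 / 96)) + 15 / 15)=-7257 / 370829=-0.02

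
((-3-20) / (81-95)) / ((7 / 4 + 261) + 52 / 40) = 230 / 36967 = 0.01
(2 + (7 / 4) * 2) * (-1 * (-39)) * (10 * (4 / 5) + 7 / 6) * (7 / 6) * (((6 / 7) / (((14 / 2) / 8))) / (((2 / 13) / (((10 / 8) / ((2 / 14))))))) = 511225 / 4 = 127806.25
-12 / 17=-0.71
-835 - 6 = -841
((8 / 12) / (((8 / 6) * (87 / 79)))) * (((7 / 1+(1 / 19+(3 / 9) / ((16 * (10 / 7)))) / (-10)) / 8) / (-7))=-50385173 / 888652800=-0.06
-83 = -83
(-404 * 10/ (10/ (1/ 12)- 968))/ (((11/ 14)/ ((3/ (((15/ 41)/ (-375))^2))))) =11141878125/ 583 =19111283.23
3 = 3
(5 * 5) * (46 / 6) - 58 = 401 / 3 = 133.67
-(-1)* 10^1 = 10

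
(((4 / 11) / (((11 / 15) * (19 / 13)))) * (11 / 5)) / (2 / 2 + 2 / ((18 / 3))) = 117 / 209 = 0.56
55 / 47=1.17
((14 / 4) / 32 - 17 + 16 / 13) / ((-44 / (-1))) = -13029 / 36608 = -0.36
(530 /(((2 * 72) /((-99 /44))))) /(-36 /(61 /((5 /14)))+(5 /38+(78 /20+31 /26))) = -139746425 /84596496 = -1.65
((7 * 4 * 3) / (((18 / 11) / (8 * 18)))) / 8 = 924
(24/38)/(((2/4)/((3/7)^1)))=72/133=0.54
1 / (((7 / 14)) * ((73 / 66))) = 132 / 73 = 1.81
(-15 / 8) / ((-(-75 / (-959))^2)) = 919681 / 3000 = 306.56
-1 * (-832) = 832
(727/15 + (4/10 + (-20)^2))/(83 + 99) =6733/2730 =2.47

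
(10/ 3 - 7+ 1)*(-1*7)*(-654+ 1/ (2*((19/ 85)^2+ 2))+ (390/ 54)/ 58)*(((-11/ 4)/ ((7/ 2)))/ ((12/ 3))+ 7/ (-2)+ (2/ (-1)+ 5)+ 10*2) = -910463102578/ 3865671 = -235525.24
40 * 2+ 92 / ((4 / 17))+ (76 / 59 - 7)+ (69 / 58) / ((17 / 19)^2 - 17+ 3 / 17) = 156542392201 / 336495526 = 465.21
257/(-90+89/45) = -11565/3961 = -2.92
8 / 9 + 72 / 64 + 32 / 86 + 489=491.39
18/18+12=13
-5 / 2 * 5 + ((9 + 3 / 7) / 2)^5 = 77850611 / 33614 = 2316.02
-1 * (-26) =26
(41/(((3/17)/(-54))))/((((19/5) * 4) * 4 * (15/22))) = -302.64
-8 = -8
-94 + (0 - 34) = -128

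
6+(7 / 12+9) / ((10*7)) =1031 / 168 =6.14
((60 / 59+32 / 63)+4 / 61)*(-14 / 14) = -360616 / 226737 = -1.59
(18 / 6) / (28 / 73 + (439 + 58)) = 73 / 12103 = 0.01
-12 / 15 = -4 / 5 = -0.80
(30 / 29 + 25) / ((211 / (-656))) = -495280 / 6119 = -80.94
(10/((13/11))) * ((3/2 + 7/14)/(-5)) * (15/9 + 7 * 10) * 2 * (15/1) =-94600/13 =-7276.92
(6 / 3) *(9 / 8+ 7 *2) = 121 / 4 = 30.25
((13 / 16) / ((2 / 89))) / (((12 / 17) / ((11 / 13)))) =43.34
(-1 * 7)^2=49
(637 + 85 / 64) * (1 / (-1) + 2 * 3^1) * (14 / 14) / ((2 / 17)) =3472505 / 128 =27128.95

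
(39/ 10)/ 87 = 13/ 290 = 0.04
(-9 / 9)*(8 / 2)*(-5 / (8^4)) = 5 / 1024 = 0.00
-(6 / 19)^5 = -7776 / 2476099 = -0.00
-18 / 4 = -9 / 2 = -4.50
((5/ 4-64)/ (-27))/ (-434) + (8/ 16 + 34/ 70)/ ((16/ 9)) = 514757/ 937440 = 0.55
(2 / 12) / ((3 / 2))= 0.11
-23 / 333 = -0.07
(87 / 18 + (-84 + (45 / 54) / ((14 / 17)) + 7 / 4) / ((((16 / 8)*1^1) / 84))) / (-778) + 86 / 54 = 250895 / 42012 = 5.97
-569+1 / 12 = -6827 / 12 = -568.92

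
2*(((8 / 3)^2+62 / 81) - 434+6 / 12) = -68951 / 81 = -851.25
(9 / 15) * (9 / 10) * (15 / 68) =81 / 680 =0.12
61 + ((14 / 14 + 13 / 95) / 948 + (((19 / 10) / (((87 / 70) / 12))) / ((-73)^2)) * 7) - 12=56861019534 / 1159830205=49.03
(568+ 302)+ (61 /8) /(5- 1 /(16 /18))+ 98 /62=27080 /31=873.55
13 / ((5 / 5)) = 13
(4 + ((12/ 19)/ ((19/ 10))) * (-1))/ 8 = 331/ 722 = 0.46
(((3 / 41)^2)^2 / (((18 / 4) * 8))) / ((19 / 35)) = 315 / 214757836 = 0.00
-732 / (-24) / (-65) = -0.47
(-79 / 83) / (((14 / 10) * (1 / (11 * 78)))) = -338910 / 581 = -583.32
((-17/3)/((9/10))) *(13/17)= -130/27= -4.81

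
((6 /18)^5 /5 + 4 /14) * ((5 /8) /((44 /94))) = 114539 /299376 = 0.38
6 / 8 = 3 / 4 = 0.75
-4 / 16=-1 / 4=-0.25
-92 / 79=-1.16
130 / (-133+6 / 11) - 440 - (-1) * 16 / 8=-639596 / 1457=-438.98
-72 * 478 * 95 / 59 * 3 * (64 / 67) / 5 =-125549568 / 3953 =-31760.58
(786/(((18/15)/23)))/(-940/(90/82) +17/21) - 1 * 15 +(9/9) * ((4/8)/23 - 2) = -17151635/495926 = -34.59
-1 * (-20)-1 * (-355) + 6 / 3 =377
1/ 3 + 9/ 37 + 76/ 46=5690/ 2553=2.23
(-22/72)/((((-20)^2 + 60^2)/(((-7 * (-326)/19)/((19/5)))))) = -0.00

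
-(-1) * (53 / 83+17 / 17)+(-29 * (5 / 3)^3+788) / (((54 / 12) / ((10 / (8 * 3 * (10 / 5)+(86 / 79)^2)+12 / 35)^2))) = 14058008600370883 / 312576034796550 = 44.97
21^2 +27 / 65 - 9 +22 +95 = 35712 / 65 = 549.42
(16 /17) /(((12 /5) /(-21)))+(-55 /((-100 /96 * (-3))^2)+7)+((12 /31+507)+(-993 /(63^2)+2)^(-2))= 7072731477713 /14121557875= 500.85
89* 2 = 178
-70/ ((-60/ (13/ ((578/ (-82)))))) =-3731/ 1734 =-2.15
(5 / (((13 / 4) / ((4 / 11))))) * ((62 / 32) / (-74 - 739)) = -0.00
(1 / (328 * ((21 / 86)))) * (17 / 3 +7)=817 / 5166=0.16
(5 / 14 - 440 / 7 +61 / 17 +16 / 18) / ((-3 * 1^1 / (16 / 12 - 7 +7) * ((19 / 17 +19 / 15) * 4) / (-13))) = -1154075 / 32832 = -35.15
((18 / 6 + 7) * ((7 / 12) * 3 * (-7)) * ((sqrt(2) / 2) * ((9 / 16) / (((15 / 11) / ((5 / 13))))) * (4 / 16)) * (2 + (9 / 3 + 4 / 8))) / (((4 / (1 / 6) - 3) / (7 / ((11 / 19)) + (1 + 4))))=-18095 * sqrt(2) / 1664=-15.38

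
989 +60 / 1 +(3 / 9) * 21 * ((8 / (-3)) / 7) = 3139 / 3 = 1046.33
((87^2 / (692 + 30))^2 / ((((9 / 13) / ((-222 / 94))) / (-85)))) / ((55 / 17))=2654597462283 / 269503828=9849.94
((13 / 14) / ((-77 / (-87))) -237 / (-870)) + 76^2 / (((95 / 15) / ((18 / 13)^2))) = 23111320312 / 13208195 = 1749.77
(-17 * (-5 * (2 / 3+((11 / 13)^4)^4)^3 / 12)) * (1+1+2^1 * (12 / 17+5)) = 300958964476354921040136524667220406666610003884145251875 / 7955082260613272844060845570765726003212024758151448667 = 37.83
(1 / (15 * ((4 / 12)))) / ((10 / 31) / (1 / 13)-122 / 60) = 186 / 2009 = 0.09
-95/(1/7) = -665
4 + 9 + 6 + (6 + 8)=33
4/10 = 0.40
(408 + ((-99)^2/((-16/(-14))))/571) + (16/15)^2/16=434852063/1027800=423.09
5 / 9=0.56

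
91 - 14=77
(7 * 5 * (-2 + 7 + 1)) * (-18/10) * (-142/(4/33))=442827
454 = 454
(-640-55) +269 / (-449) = -312324 / 449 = -695.60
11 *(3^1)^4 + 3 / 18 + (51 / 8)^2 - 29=173339 / 192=902.81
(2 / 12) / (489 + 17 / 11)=11 / 32376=0.00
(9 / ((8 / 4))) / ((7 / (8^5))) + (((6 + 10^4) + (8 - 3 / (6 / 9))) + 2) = 435073 / 14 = 31076.64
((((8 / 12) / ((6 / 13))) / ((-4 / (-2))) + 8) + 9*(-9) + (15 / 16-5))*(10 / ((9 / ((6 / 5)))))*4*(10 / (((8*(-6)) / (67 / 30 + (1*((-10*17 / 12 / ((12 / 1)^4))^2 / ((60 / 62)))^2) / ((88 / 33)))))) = 2823683080997441591542065581 / 14905658850635783275020288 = 189.44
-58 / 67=-0.87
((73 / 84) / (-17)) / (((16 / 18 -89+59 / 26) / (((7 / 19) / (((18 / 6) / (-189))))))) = -179361 / 12976202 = -0.01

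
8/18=4/9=0.44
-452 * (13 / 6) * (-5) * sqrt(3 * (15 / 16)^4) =550875 * sqrt(3) / 128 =7454.25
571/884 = 0.65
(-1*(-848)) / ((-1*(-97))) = 8.74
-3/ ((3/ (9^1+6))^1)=-15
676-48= 628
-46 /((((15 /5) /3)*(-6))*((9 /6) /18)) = 92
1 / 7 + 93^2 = 60544 / 7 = 8649.14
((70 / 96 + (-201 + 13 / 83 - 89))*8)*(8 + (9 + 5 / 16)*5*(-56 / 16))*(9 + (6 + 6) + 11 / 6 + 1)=90756219983 / 10624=8542565.89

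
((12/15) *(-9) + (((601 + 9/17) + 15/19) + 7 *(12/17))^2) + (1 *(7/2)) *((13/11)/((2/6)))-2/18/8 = 152354676019517/413142840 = 368769.98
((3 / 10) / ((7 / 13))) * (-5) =-39 / 14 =-2.79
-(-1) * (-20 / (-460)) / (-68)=-1 / 1564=-0.00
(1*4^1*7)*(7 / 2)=98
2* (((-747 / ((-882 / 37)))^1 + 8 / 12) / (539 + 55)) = 9409 / 87318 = 0.11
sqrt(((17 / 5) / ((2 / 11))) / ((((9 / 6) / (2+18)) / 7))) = 2* sqrt(3927) / 3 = 41.78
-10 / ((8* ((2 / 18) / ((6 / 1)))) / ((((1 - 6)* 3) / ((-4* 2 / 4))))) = -2025 / 4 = -506.25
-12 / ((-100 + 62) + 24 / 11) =66 / 197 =0.34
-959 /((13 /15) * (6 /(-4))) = 737.69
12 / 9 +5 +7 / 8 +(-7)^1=5 / 24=0.21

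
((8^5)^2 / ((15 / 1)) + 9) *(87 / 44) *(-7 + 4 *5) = 404800718543 / 220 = 1840003266.10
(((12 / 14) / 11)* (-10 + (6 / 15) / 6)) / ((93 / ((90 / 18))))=-298 / 7161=-0.04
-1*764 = -764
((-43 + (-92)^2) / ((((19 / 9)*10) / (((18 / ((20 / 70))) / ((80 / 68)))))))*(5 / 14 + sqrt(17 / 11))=11595717 / 1520 + 81170019*sqrt(187) / 41800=34183.39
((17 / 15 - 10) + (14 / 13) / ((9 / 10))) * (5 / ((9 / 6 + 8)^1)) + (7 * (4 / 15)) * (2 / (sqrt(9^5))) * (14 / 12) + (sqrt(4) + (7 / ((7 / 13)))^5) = 1002836518777 / 2700945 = 371290.98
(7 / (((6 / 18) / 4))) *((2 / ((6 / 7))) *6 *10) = 11760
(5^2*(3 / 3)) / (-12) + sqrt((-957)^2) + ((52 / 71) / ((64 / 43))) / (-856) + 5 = 2800313299 / 2917248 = 959.92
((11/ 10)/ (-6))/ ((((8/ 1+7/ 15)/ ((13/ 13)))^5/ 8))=-1113750/ 33038369407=-0.00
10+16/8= 12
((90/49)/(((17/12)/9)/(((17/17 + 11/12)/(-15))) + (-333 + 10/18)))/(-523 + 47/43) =400545/37977238859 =0.00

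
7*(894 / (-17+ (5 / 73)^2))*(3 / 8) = -50023323 / 362272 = -138.08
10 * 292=2920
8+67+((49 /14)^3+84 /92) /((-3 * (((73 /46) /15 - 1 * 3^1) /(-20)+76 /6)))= 13058350 /176797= 73.86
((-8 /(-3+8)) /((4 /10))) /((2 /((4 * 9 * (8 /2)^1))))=-288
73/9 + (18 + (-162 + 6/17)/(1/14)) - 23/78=-8899751/3978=-2237.24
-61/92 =-0.66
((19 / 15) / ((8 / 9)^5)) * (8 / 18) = 1.01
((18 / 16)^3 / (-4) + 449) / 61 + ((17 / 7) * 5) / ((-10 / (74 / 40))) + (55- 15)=197235541 / 4372480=45.11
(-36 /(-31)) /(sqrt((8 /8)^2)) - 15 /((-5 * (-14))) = 411 /434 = 0.95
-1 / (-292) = 1 / 292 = 0.00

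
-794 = -794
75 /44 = 1.70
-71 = -71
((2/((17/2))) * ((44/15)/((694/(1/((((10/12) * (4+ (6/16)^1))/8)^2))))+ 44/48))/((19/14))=0.16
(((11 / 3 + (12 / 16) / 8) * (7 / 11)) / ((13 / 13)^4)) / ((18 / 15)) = 12635 / 6336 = 1.99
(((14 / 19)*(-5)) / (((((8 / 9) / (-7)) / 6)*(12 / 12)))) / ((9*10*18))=0.11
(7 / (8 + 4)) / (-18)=-7 / 216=-0.03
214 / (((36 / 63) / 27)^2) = 3822147 / 8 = 477768.38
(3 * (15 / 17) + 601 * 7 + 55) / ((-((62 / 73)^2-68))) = 386347171 / 6094976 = 63.39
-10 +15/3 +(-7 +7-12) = -17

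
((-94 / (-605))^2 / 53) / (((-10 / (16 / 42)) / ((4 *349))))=-49340224 / 2036929125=-0.02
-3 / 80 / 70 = -3 / 5600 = -0.00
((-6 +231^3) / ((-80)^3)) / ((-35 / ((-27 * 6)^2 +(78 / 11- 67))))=28402456317 / 1576960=18010.89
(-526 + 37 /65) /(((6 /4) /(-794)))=54234964 /195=278128.02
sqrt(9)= 3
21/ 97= 0.22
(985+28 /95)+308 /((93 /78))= 3662453 /2945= 1243.62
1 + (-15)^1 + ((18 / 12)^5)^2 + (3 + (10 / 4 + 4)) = 54441 / 1024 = 53.17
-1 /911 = -0.00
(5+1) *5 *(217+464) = 20430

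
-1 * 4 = -4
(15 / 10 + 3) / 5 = 9 / 10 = 0.90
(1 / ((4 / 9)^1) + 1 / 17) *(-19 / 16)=-2983 / 1088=-2.74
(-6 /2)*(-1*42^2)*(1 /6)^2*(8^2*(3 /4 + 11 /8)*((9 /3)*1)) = 59976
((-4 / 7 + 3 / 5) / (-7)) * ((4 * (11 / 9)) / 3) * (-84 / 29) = 176 / 9135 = 0.02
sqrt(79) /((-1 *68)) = -sqrt(79) /68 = -0.13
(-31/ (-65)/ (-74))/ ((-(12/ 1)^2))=0.00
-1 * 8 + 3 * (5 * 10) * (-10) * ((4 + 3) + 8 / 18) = -33524 / 3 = -11174.67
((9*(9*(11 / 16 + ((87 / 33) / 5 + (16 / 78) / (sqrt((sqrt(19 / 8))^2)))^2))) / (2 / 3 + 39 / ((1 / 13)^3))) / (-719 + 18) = -37132019163 / 28004187895512400-75168*sqrt(38) / 2447918522335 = -0.00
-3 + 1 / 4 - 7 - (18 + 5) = -131 / 4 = -32.75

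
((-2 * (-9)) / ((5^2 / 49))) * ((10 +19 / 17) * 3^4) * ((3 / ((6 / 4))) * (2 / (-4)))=-13502538 / 425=-31770.68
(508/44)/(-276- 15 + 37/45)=-5715/143638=-0.04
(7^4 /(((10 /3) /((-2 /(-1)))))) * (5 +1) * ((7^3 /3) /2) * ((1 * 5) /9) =823543 /3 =274514.33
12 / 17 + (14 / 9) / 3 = 562 / 459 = 1.22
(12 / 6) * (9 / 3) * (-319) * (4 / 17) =-7656 / 17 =-450.35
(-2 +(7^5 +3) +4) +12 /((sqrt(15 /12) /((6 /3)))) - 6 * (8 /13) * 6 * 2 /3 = 48 * sqrt(5) /5 +218364 /13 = 16818.70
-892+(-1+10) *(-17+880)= 6875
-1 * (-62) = 62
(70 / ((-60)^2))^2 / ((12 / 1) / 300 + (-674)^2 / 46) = 1127 / 29437204032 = 0.00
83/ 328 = 0.25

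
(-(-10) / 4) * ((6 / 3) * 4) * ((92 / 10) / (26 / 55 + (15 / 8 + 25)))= 80960 / 12033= 6.73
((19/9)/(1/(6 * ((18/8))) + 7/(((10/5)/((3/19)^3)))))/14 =390963/227773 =1.72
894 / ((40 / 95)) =8493 / 4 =2123.25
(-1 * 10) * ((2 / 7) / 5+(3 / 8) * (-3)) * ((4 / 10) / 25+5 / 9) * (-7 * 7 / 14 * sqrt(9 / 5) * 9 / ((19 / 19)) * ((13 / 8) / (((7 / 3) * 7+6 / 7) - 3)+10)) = -13907679123 * sqrt(5) / 11920000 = -2608.94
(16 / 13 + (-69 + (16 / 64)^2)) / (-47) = 14083 / 9776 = 1.44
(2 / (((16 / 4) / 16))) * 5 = 40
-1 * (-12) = 12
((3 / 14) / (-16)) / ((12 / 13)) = -13 / 896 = -0.01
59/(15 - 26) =-59/11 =-5.36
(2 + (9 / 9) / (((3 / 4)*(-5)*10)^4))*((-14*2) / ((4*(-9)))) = 442968862 / 284765625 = 1.56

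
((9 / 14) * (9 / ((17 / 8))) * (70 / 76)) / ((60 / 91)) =2457 / 646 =3.80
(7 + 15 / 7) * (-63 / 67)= -576 / 67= -8.60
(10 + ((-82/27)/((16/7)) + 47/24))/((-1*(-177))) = 0.06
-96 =-96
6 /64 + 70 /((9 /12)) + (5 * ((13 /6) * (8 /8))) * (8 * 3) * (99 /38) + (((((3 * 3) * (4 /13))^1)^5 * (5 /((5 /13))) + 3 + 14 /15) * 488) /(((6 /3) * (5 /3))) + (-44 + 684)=406249873914659 /1302381600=311928.45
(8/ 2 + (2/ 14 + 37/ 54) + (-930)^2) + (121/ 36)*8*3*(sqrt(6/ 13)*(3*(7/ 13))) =1694*sqrt(78)/ 169 + 326934025/ 378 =864993.35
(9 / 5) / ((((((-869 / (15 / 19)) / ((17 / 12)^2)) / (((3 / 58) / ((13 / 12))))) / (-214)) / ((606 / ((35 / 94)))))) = 11890109961 / 217862645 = 54.58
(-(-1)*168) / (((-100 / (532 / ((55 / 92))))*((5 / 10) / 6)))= -24667776 / 1375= -17940.20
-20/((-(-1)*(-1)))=20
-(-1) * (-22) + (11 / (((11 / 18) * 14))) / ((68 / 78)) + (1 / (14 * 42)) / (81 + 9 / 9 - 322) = -49240817 / 2399040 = -20.53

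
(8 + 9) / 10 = 17 / 10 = 1.70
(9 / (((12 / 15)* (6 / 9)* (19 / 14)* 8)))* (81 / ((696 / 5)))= 127575 / 141056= 0.90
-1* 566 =-566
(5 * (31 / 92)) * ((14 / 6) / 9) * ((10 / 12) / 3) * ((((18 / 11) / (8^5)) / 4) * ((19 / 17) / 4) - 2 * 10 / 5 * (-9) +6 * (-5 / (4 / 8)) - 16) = -10637540448325 / 2191823732736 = -4.85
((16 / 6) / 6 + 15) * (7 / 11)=973 / 99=9.83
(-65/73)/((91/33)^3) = -179685/4231591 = -0.04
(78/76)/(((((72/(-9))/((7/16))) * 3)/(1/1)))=-91/4864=-0.02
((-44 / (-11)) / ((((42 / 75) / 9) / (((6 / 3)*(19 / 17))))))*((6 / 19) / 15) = 360 / 119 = 3.03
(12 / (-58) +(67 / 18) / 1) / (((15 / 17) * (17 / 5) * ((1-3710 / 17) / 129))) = -1341385 / 1927746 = -0.70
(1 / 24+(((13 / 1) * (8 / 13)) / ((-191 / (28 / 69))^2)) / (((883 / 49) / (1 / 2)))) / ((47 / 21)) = 357859744991 / 19221718366776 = 0.02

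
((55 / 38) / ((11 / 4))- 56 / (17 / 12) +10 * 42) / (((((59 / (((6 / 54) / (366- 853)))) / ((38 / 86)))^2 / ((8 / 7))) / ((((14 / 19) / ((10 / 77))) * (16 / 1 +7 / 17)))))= 2349991952 / 19852226127689805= 0.00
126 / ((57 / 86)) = 3612 / 19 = 190.11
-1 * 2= -2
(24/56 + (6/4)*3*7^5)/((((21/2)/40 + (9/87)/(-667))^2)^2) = 1011899159846216859110379520000/63375675030062839271709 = 15966680.58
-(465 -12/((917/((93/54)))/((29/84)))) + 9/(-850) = -11417062807/24552675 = -465.00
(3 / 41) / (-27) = -1 / 369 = -0.00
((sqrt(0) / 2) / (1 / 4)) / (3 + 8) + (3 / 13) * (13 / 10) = 3 / 10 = 0.30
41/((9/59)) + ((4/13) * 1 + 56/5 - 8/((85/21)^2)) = 236519539/845325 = 279.80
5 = 5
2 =2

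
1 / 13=0.08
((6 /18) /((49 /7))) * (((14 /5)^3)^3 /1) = 2951578112 /5859375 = 503.74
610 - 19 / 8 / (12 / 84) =4747 / 8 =593.38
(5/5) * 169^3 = 4826809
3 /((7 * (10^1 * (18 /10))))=1 /42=0.02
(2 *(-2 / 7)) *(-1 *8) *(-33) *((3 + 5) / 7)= -8448 / 49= -172.41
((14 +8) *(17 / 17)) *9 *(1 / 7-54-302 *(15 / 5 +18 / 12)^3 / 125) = -94946247 / 1750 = -54255.00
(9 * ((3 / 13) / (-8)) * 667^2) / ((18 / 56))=-9342669 / 26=-359333.42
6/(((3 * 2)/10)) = 10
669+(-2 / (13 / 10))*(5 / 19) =668.60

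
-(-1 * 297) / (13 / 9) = 2673 / 13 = 205.62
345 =345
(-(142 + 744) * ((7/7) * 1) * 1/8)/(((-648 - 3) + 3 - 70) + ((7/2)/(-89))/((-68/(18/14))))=1340518/8690663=0.15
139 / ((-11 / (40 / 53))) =-5560 / 583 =-9.54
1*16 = 16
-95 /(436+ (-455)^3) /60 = 0.00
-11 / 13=-0.85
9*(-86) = -774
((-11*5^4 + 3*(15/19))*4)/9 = -522320/171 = -3054.50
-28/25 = -1.12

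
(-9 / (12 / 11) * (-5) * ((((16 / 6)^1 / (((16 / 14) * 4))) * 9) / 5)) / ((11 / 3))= 189 / 16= 11.81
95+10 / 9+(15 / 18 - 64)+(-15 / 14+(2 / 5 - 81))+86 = 11741 / 315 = 37.27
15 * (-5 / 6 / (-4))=25 / 8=3.12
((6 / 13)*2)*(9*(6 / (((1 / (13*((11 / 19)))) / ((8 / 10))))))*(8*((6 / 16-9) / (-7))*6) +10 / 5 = 11805298 / 665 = 17752.33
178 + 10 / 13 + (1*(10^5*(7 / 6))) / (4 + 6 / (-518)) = 1185652076 / 40287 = 29430.14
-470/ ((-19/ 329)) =154630/ 19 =8138.42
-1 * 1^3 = -1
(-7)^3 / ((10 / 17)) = -5831 / 10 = -583.10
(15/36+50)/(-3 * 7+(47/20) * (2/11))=-33275/13578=-2.45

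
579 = 579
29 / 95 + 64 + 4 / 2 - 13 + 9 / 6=10413 / 190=54.81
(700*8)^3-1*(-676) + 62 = 175616000738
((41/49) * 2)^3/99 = 551368/11647251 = 0.05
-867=-867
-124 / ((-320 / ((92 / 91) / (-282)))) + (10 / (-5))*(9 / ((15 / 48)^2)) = -473005549 / 2566200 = -184.32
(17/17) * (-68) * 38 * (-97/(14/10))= 1253240/7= 179034.29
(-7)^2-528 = -479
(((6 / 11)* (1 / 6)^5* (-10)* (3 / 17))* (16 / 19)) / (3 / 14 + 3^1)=-0.00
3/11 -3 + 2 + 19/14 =97/154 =0.63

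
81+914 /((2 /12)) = 5565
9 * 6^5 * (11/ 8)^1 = 96228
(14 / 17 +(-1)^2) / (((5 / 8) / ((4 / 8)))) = 1.46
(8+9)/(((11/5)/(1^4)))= 85/11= 7.73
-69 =-69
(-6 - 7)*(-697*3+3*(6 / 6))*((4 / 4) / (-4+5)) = 27144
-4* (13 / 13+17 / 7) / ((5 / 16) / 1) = -1536 / 35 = -43.89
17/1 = 17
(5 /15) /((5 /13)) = 13 /15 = 0.87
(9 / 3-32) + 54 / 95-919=-90006 / 95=-947.43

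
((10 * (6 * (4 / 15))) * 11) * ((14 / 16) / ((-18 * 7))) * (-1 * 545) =5995 / 9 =666.11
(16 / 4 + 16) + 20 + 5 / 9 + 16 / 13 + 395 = 51104 / 117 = 436.79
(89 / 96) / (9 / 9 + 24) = 89 / 2400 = 0.04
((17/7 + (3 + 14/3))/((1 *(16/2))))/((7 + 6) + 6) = 53/798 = 0.07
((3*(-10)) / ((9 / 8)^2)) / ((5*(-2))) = 64 / 27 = 2.37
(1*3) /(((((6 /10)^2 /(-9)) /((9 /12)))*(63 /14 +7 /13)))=-2925 /262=-11.16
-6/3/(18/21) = -7/3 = -2.33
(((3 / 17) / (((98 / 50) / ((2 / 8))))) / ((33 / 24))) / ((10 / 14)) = 30 / 1309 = 0.02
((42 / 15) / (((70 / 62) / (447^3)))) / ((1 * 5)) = 5537506626 / 125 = 44300053.01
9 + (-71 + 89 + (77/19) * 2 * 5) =1283/19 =67.53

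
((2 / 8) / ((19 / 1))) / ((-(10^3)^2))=-1 / 76000000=-0.00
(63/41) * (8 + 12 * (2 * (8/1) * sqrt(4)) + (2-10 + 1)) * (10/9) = 26950/41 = 657.32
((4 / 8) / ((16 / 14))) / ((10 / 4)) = 7 / 40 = 0.18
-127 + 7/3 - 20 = -144.67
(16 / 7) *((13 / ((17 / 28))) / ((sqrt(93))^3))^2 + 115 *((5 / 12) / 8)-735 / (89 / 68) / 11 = -328157388653461 / 7282480971744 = -45.06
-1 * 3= -3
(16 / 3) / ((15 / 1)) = 16 / 45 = 0.36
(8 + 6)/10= 7/5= 1.40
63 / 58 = 1.09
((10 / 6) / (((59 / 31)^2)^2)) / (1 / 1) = 4617605 / 36352083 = 0.13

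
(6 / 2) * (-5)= -15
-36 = -36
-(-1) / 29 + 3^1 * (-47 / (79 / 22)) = -89879 / 2291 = -39.23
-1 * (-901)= 901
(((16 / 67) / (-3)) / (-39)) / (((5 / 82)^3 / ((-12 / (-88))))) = 4410944 / 3592875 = 1.23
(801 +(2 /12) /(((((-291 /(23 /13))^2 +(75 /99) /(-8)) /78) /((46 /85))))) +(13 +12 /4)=262371229063883 /321139713035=817.00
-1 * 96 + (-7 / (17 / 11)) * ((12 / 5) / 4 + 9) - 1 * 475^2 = -19189981 / 85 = -225764.48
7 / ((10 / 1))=7 / 10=0.70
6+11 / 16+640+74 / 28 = 72725 / 112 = 649.33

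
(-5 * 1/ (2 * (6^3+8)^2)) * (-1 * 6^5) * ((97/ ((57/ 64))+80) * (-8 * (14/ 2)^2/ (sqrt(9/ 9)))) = -545130/ 19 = -28691.05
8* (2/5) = 16/5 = 3.20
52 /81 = 0.64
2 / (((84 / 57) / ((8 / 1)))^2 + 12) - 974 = -16922310 / 17377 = -973.83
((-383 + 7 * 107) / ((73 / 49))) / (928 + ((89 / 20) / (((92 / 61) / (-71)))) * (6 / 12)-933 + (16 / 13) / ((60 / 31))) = -2573887680 / 1143124301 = -2.25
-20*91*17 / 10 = -3094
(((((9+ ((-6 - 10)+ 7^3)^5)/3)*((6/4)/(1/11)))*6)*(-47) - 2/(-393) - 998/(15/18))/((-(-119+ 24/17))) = -49315868784421.73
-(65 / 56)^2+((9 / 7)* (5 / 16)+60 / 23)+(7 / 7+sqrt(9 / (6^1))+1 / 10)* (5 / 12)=5* sqrt(6) / 24+459071 / 216384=2.63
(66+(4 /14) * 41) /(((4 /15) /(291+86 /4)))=637500 /7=91071.43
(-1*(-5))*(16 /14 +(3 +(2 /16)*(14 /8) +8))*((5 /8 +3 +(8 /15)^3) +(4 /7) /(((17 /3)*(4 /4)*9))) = 11233416727 /47980800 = 234.12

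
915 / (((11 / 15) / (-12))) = -164700 / 11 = -14972.73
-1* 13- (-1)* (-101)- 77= -191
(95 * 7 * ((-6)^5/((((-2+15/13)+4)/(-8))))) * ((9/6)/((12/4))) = 268894080/41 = 6558392.20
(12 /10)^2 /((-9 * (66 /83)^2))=-6889 /27225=-0.25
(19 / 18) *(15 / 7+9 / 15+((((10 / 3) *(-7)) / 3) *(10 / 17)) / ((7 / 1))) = 106286 / 48195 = 2.21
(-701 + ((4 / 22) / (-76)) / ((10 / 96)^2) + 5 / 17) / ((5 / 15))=-186779352 / 88825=-2102.78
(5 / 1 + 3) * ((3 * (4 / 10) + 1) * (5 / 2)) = 44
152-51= 101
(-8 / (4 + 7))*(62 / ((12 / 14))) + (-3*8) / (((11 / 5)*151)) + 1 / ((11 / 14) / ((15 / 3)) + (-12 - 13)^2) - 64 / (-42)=-26027061950 / 508809147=-51.15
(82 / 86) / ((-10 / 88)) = -1804 / 215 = -8.39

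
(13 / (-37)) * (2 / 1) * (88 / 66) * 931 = -96824 / 111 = -872.29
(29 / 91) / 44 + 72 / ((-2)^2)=72101 / 4004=18.01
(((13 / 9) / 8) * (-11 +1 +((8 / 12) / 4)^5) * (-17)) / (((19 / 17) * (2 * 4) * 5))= 292140563 / 425502720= 0.69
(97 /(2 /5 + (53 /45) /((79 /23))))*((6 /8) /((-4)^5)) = -1034505 /10817536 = -0.10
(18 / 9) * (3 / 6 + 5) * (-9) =-99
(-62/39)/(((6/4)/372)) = -15376/39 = -394.26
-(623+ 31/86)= -53609/86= -623.36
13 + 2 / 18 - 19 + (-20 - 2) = -251 / 9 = -27.89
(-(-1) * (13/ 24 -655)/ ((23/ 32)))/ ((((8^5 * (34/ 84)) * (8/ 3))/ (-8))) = 329847/ 1601536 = 0.21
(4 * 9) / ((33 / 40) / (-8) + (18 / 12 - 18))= -3840 / 1771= -2.17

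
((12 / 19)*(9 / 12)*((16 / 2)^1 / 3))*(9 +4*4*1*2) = 51.79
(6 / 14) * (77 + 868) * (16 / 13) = 6480 / 13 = 498.46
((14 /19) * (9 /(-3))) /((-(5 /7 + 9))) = 147 /646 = 0.23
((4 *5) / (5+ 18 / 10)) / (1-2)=-50 / 17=-2.94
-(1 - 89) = 88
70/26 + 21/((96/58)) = 3199/208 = 15.38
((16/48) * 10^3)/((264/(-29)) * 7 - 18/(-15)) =-72500/13599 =-5.33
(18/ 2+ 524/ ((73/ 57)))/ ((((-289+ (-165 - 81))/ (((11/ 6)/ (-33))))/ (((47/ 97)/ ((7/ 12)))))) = 0.04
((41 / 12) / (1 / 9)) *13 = 1599 / 4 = 399.75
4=4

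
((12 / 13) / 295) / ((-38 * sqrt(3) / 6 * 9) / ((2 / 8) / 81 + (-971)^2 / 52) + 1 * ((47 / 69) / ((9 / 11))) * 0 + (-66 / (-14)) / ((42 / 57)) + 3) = 4515172169258016 * sqrt(3) / 40540185826327543449655 + 175473507188915984216 / 527022415742258064845515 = 0.00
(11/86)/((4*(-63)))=-11/21672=-0.00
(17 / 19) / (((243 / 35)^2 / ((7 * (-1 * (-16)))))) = 2332400 / 1121931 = 2.08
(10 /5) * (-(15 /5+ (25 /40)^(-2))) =-278 /25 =-11.12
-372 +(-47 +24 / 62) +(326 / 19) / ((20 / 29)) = -393.73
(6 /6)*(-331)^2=109561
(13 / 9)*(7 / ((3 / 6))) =182 / 9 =20.22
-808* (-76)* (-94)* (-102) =588779904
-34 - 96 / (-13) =-346 / 13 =-26.62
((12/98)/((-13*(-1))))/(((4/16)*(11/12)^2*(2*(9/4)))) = 768/77077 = 0.01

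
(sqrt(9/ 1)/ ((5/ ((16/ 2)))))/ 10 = 12/ 25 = 0.48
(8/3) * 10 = 80/3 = 26.67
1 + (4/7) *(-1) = 3/7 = 0.43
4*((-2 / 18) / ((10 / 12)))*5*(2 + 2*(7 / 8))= -10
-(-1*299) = 299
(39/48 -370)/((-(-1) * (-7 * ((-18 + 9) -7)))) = -5907/1792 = -3.30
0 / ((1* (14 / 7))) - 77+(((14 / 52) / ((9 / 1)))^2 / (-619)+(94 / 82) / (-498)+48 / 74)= -325848605335105 / 4267622901204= -76.35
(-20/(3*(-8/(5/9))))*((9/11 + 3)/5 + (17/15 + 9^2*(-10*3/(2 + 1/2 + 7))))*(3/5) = -795953/11286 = -70.53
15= 15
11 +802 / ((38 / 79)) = 31888 / 19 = 1678.32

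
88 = 88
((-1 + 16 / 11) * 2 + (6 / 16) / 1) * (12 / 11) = 1.40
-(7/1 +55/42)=-349/42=-8.31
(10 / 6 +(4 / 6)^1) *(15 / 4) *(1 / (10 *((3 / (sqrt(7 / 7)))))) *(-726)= -847 / 4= -211.75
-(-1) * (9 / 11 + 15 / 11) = 24 / 11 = 2.18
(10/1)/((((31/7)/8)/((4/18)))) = 1120/279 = 4.01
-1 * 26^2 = -676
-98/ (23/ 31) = -3038/ 23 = -132.09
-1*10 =-10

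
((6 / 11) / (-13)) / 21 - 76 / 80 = -19059 / 20020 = -0.95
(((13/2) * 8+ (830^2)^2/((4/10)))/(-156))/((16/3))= -296614506263/208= -1426031280.11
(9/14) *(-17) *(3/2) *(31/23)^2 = -441099/14812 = -29.78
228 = 228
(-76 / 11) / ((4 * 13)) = -19 / 143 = -0.13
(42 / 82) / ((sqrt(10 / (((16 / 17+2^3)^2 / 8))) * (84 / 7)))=133 * sqrt(5) / 6970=0.04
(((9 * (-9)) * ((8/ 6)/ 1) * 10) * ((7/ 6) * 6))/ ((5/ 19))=-28728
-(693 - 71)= -622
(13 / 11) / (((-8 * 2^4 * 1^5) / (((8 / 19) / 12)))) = -0.00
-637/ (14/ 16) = -728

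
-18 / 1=-18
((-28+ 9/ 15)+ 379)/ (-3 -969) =-293/ 810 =-0.36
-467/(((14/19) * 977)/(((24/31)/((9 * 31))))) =-35492/19716837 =-0.00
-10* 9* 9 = -810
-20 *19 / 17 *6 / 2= -1140 / 17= -67.06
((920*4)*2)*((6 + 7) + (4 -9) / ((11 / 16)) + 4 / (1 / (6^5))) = 2518643520 / 11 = 228967592.73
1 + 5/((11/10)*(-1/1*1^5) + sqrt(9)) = 3.63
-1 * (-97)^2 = -9409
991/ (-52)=-991/ 52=-19.06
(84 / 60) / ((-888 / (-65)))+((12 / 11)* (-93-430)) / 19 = -5554069 / 185592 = -29.93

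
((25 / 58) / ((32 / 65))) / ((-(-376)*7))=1625 / 4884992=0.00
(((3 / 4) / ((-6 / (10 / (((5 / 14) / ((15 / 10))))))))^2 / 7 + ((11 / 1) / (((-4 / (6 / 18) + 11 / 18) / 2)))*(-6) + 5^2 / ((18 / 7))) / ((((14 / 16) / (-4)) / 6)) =-2981516 / 4305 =-692.57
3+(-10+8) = 1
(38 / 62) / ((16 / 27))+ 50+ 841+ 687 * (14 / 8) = 1038765 / 496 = 2094.28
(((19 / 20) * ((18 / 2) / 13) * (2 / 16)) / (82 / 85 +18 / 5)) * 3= 8721 / 161408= 0.05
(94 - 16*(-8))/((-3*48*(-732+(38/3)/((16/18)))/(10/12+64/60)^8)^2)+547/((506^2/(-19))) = -376664374832240950884979787/9418371312240000000000000000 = -0.04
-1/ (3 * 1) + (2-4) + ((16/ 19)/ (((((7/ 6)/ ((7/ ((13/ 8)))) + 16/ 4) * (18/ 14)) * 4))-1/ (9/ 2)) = -2.52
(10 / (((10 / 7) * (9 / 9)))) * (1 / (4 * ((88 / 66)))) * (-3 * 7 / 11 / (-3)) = 147 / 176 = 0.84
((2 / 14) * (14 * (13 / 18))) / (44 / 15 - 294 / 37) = -185 / 642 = -0.29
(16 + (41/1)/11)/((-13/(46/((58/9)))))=-44919/4147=-10.83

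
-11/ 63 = -0.17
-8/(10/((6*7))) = -168/5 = -33.60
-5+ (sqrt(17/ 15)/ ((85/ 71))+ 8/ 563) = -2807/ 563+ 71 *sqrt(255)/ 1275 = -4.10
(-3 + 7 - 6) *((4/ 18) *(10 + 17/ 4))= -19/ 3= -6.33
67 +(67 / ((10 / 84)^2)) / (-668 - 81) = 162341 / 2675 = 60.69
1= 1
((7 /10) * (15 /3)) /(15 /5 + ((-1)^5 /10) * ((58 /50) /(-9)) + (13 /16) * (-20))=-15750 /59567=-0.26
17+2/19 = 17.11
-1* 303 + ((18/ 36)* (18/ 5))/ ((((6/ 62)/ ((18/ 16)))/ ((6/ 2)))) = -9609/ 40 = -240.22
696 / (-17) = -696 / 17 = -40.94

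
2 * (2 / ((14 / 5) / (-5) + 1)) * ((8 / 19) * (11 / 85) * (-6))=-2.97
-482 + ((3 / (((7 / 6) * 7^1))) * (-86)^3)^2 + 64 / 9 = 54593828839.59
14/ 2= 7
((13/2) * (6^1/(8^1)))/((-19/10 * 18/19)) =-65/24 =-2.71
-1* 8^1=-8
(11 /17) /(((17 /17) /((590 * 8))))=51920 /17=3054.12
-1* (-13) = 13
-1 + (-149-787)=-937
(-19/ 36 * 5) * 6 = -95/ 6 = -15.83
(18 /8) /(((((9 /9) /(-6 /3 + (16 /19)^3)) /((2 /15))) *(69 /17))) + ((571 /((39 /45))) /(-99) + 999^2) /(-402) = -168862089350018 /68016141765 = -2482.68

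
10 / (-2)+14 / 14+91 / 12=43 / 12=3.58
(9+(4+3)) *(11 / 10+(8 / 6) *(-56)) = -17656 / 15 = -1177.07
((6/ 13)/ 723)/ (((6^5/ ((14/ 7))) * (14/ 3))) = 1/ 28422576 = 0.00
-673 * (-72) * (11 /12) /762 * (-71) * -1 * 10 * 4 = 21024520 /127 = 165547.40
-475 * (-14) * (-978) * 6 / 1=-39022200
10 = 10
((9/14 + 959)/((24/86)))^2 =333743067025/28224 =11824796.88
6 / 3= 2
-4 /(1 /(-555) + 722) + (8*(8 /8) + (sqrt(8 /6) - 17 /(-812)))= 9.17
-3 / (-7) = 0.43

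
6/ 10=3/ 5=0.60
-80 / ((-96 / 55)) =275 / 6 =45.83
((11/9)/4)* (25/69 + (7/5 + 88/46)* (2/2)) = 3487/3105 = 1.12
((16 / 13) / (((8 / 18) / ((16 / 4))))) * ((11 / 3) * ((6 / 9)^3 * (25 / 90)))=3520 / 1053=3.34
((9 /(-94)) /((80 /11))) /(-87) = 33 /218080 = 0.00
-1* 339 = -339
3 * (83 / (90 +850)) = 249 / 940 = 0.26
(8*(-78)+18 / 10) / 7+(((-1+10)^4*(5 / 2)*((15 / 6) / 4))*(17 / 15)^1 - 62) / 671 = -71.66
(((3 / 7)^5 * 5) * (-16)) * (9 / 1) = -174960 / 16807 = -10.41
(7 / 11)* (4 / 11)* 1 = 28 / 121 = 0.23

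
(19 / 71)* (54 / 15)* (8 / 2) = 1368 / 355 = 3.85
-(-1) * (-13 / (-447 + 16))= 13 / 431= 0.03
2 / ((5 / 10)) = 4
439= 439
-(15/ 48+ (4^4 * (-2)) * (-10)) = -81925/ 16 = -5120.31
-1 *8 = -8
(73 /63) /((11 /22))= 146 /63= 2.32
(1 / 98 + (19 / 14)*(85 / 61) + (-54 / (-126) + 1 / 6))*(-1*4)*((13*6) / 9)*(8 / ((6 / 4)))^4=-152580653056 / 2178981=-70023.86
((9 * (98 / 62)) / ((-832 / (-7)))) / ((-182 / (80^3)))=-1764000 / 5239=-336.71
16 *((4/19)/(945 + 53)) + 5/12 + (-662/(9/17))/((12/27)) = -320049733/113772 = -2813.08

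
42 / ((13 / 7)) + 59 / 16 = 5471 / 208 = 26.30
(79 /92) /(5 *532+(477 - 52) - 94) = 79 /275172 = 0.00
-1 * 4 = -4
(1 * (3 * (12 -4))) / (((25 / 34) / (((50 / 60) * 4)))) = 544 / 5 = 108.80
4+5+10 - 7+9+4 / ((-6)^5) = 40823 / 1944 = 21.00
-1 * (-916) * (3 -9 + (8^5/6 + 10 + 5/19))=5006486.39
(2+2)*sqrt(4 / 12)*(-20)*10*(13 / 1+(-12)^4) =-16599200*sqrt(3) / 3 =-9583552.59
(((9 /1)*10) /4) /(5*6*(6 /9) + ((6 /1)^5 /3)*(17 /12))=45 /7384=0.01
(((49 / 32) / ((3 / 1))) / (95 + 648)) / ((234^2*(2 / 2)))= 49 / 3905635968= 0.00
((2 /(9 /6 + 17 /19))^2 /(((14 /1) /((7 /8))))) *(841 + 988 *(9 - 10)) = -1083 /169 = -6.41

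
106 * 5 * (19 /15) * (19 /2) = 19133 /3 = 6377.67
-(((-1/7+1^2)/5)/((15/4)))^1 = -8/175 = -0.05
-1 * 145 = -145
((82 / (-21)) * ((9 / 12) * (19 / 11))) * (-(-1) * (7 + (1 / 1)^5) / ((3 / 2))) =-6232 / 231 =-26.98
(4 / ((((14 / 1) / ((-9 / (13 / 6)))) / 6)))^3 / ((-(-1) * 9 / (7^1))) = -30233088 / 107653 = -280.84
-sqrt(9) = -3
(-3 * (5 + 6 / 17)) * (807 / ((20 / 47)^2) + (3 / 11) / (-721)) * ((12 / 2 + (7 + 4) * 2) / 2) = -3859755641469 / 3852200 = -1001961.38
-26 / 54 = -13 / 27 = -0.48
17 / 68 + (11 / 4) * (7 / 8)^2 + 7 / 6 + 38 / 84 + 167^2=149952631 / 5376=27892.97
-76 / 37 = -2.05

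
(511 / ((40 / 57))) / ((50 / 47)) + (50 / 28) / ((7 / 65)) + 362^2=12911016481 / 98000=131745.07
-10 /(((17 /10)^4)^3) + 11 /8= 6328844609527371 /4660977897838088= 1.36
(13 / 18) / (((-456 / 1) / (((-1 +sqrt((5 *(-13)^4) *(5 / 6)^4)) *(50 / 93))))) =325 / 381672- 1373125 *sqrt(5) / 13740192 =-0.22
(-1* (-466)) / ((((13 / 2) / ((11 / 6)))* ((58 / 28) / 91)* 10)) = 577.41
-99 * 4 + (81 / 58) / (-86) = -1975329 / 4988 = -396.02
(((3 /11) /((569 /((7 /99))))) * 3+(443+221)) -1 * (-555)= 83926938 /68849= 1219.00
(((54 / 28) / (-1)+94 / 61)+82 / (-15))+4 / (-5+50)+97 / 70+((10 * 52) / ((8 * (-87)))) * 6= -987689 / 111447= -8.86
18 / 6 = 3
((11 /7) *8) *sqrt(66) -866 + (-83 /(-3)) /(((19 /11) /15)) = -11889 /19 + 88 *sqrt(66) /7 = -523.61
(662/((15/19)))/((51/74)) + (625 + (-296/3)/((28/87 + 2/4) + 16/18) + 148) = 1319849921/683145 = 1932.02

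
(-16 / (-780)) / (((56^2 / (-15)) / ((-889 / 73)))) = 127 / 106288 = 0.00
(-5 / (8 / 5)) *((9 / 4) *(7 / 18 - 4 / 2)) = 725 / 64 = 11.33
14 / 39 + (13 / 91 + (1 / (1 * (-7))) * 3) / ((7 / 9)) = -16 / 1911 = -0.01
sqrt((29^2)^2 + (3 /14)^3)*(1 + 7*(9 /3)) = 11*sqrt(27170907274) /98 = 18502.00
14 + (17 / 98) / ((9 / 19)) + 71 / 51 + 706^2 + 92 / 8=3736979048 / 7497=498463.26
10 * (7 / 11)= 70 / 11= 6.36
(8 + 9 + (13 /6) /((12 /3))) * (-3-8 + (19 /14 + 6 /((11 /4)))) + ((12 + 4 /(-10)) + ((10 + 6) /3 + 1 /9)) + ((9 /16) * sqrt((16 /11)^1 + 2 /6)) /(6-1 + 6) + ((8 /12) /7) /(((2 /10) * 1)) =-6284591 /55440 + 3 * sqrt(1947) /1936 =-113.29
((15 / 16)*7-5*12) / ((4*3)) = -4.45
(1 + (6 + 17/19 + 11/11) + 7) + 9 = 24.89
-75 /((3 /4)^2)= -400 /3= -133.33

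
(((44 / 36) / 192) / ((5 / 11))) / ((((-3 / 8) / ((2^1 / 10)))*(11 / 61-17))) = 7381 / 16621200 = 0.00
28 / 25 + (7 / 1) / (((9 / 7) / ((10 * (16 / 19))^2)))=31450972 / 81225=387.21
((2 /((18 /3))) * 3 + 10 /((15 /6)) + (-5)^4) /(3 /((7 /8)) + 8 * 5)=2205 /152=14.51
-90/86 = -45/43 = -1.05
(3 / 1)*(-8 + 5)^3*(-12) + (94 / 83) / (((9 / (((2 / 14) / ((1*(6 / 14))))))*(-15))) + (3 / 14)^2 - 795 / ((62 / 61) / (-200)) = 32149659424721 / 204244740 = 157407.53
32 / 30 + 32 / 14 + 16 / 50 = 1928 / 525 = 3.67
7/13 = 0.54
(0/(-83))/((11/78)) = 0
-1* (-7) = 7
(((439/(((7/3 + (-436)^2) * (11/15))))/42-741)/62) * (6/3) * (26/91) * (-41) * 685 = 365546704281765/1905811831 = 191806.29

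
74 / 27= 2.74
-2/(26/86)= -86/13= -6.62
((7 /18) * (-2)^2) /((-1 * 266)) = -1 /171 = -0.01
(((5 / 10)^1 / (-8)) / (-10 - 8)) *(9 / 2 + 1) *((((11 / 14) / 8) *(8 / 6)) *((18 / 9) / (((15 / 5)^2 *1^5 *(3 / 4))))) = 121 / 163296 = 0.00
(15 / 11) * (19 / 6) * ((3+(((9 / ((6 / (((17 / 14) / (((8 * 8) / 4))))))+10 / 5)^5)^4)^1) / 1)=31968598406831989281128427938361398336579199857386403113082255 / 2333366512618043974040885166198881751571824097122844672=13700633.07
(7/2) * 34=119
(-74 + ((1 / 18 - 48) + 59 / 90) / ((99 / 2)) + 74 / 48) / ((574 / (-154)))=19.70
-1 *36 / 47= -36 / 47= -0.77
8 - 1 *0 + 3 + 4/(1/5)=31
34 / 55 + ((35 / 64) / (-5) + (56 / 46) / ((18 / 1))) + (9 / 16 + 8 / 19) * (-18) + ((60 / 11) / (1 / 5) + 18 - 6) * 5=2481373643 / 13844160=179.24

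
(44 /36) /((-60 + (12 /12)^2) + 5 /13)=-143 /6858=-0.02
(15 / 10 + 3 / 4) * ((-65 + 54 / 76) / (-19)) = 21987 / 2888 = 7.61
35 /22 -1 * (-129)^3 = 47227193 /22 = 2146690.59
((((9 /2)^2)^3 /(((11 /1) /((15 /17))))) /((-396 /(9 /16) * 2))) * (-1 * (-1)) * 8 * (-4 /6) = 2657205 /1053184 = 2.52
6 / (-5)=-6 / 5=-1.20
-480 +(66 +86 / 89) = -36760 / 89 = -413.03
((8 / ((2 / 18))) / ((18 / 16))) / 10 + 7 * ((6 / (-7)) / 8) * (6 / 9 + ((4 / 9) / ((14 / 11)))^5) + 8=45970009079 / 3308121810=13.90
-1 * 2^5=-32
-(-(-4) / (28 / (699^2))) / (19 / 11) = -5374611 / 133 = -40410.61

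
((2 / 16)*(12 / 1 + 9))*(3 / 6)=21 / 16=1.31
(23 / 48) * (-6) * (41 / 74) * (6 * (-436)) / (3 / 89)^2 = 814175827 / 222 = 3667458.68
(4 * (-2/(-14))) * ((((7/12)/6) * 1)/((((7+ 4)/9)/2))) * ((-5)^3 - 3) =-128/11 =-11.64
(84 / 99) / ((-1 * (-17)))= 28 / 561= 0.05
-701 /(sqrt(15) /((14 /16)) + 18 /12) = -118.29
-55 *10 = -550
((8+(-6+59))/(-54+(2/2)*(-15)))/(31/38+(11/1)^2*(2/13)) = -30134/662331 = -0.05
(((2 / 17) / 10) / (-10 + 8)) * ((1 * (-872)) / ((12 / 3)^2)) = 0.32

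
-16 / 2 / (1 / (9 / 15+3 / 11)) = -384 / 55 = -6.98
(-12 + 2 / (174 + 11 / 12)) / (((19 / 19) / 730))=-8751.65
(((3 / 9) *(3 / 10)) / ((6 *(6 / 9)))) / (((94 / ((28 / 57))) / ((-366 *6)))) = -1281 / 4465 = -0.29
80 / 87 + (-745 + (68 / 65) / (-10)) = -21041833 / 28275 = -744.19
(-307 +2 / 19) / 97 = -5831 / 1843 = -3.16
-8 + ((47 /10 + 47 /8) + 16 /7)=1361 /280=4.86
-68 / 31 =-2.19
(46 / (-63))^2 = 2116 / 3969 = 0.53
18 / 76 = 9 / 38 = 0.24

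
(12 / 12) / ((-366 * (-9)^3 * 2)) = 1 / 533628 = 0.00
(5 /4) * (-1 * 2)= -5 /2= -2.50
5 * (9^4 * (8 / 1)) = 262440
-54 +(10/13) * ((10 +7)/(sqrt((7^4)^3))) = -82589428/1529437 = -54.00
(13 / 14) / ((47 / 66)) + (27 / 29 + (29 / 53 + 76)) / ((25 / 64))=2523917029 / 12641825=199.65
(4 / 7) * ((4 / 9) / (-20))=-4 / 315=-0.01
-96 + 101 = 5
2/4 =1/2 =0.50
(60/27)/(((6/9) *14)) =5/21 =0.24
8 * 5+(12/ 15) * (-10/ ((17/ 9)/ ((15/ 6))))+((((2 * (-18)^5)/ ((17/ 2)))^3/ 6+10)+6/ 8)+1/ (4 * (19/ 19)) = -71964166575759358065/ 4913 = -14647703353502820.69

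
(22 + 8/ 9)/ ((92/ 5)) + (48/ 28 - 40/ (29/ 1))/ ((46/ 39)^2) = 2869961/ 1932966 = 1.48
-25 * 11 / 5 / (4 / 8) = -110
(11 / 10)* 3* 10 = 33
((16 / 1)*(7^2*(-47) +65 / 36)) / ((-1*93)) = 331372 / 837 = 395.90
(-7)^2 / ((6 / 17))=833 / 6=138.83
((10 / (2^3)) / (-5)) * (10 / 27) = -5 / 54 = -0.09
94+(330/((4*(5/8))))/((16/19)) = 1003/4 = 250.75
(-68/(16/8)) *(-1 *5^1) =170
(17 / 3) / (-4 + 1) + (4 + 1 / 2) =47 / 18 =2.61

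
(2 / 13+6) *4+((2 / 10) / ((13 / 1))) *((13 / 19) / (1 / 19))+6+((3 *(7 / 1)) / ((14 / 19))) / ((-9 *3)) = 34819 / 1170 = 29.76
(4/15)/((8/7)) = 7/30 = 0.23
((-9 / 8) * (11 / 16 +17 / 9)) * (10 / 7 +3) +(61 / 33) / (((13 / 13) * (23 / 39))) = -314175 / 32384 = -9.70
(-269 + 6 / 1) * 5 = -1315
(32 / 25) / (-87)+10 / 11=21398 / 23925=0.89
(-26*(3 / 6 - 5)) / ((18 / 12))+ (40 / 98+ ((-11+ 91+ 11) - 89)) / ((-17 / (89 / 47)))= 77.73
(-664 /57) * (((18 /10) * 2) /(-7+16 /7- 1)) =3486 /475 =7.34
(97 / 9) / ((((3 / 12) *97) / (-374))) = -166.22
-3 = -3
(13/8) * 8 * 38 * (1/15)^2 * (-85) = -8398/45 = -186.62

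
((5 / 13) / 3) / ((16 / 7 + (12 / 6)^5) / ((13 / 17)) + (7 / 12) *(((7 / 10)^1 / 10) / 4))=56000 / 19588459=0.00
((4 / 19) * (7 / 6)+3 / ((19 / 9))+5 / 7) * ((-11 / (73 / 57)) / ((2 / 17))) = -88825 / 511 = -173.83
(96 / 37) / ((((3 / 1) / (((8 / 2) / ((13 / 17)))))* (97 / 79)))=171904 / 46657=3.68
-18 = -18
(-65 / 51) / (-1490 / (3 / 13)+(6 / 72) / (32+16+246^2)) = 15746640 / 79772478223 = 0.00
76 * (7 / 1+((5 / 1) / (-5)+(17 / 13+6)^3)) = 66162332 / 2197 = 30114.85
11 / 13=0.85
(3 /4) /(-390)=-1 /520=-0.00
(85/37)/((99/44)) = 340/333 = 1.02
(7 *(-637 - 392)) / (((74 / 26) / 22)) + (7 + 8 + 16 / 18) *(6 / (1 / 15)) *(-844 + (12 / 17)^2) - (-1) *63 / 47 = -634185990595 / 502571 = -1261883.38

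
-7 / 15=-0.47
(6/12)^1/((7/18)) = 9/7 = 1.29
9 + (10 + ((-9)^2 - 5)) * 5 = 439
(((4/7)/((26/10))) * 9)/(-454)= -90/20657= -0.00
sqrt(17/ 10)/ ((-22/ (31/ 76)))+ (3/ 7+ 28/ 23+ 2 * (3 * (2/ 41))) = 12797/ 6601 - 31 * sqrt(170)/ 16720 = 1.91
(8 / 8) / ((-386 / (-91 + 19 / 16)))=1437 / 6176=0.23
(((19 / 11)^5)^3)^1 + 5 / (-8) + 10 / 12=364367934957842237431 / 100253956065975624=3634.45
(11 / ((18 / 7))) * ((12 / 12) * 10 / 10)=77 / 18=4.28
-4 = -4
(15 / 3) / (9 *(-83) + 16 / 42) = -105 / 15679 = -0.01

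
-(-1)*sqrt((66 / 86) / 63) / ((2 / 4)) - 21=-21 + 2*sqrt(9933) / 903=-20.78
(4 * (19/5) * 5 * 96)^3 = 388377870336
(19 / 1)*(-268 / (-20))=1273 / 5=254.60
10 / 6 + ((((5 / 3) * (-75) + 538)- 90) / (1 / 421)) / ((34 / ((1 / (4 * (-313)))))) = -11477 / 7512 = -1.53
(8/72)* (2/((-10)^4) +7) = 3889/5000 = 0.78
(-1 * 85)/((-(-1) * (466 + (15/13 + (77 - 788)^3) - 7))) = 1105/4672524621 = 0.00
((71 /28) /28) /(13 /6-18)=-213 /37240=-0.01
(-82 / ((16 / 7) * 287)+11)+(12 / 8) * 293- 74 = 3011 / 8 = 376.38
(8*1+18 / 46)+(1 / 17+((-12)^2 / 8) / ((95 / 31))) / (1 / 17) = 238698 / 2185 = 109.24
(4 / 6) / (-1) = -2 / 3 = -0.67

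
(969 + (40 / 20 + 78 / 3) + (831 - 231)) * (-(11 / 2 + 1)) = -20761 / 2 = -10380.50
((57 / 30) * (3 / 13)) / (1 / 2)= 57 / 65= 0.88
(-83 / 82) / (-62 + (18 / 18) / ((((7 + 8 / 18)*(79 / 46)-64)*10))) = 0.02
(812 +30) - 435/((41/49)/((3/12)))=116773/164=712.03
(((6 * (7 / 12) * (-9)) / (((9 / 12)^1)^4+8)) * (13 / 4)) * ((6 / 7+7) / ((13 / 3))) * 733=-34832160 / 2129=-16360.81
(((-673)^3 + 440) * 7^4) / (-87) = 731874685577 / 87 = 8412352707.78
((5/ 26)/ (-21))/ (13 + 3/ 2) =-0.00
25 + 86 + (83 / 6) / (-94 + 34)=39877 / 360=110.77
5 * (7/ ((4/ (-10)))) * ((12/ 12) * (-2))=175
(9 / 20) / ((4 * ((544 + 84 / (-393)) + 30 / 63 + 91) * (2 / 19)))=470421 / 279617120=0.00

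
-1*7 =-7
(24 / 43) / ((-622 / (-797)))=9564 / 13373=0.72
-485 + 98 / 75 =-36277 / 75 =-483.69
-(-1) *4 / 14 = 2 / 7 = 0.29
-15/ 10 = -3/ 2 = -1.50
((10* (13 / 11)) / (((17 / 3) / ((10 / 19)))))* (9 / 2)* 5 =87750 / 3553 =24.70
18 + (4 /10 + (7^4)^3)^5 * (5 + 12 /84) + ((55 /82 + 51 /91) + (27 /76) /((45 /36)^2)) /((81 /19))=2612683855609869094770956000000000000000000000000000.00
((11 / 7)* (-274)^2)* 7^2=5780852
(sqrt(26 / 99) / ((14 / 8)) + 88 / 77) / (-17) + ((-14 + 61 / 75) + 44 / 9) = -223973 / 26775 - 4* sqrt(286) / 3927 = -8.38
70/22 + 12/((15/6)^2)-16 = -2997/275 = -10.90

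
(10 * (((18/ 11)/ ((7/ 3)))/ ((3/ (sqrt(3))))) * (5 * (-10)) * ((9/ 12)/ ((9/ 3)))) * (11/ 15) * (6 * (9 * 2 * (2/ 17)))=-32400 * sqrt(3)/ 119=-471.58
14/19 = 0.74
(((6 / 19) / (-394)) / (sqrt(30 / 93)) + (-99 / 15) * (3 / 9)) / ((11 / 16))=-16 / 5 - 24 * sqrt(310) / 205865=-3.20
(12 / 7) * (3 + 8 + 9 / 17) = 336 / 17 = 19.76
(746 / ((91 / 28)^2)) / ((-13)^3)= -11936 / 371293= -0.03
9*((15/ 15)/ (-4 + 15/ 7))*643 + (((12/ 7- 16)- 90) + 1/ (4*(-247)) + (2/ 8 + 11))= -11097115/ 3458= -3209.11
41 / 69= 0.59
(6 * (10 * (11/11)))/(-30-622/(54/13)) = -1620/4853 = -0.33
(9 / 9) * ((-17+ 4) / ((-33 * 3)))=13 / 99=0.13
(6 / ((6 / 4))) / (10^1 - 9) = 4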